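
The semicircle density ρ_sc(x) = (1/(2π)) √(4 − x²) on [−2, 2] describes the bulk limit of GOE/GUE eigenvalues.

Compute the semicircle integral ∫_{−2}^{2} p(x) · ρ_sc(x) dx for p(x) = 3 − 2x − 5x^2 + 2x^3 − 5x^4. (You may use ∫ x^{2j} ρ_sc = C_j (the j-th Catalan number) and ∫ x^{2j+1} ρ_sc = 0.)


Write p(x) = Σ a_i x^i, split into monomials and integrate each against ρ_sc separately.
Using ∫ x^{2j} ρ_sc = C_j = (1/(j+1)) C(2j, j) (Catalan numbers) and ∫ x^{2j+1} ρ_sc = 0 (odd monomials vanish by symmetry):
  i = 0 (even): a_0 · C_{0} = 3 · 1 = 3
  i = 1 (odd): ∫ x^1 ρ_sc = 0 (vanishes)
  i = 2 (even): a_2 · C_{1} = -5 · 1 = -5
  i = 3 (odd): ∫ x^3 ρ_sc = 0 (vanishes)
  i = 4 (even): a_4 · C_{2} = -5 · 2 = -10

Summing the contributions: ∫_{−2}^{2} p(x) ρ_sc(x) dx = 3 + (-5) + (-10) = -12.


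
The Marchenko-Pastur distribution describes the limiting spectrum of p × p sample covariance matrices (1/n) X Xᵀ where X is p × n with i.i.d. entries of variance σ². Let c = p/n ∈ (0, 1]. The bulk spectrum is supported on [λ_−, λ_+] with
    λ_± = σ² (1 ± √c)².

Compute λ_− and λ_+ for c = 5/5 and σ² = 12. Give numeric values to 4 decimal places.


c = 5/5 = 1.000000; √c = 1.000000.
λ_− = σ² (1 − √c)² = 12 · (1 − 1.000000)² = 12 · (0.000000)² = 0.000000.
λ_+ = σ² (1 + √c)² = 12 · (1 + 1.000000)² = 12 · (2.000000)² = 48.000000.

Rounded to 4 decimal places: λ_− ≈ 0.0000, λ_+ ≈ 48.0000.


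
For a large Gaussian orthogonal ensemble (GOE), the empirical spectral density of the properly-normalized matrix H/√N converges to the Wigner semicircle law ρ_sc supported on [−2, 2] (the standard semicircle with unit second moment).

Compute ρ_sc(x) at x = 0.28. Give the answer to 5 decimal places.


ρ_sc(x) = (1/(2π)) √(4 − x²). With x = 0.28:
  4 − x² = 4 − (0.28)² = 4 − 0.078400 = 3.921600.
  √(4 − x²) = 1.980303.
  1/(2π) = 0.159155.
  ρ_sc(0.28) = 0.159155 · 1.980303 = 0.315175.

Rounded to 5 decimal places: ρ_sc(0.28) ≈ 0.31518.


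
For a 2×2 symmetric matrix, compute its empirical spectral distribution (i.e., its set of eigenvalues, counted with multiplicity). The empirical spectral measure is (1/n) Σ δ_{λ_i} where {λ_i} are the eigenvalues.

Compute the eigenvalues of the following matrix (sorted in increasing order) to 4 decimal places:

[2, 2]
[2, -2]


Since M is real symmetric, both eigenvalues are real; they are the roots of det(λI − M) = λ² − (tr M) λ + det M.
tr M = 2 + (-2) = 0.
det M = 2·(-2) − 2² = -4 − 4 = -8.
Characteristic polynomial: λ² − 8 = 0.
Discriminant Δ = (tr M)² − 4·det M = 0 − (-32) = 32; √Δ = 5.656854.
λ = (tr M ± √Δ)/2 = (0 ± 5.656854)/2, giving (tr M − √Δ)/2 = -2.8284 and (tr M + √Δ)/2 = 2.8284.

Eigenvalues sorted in increasing order: [-2.8284, 2.8284].


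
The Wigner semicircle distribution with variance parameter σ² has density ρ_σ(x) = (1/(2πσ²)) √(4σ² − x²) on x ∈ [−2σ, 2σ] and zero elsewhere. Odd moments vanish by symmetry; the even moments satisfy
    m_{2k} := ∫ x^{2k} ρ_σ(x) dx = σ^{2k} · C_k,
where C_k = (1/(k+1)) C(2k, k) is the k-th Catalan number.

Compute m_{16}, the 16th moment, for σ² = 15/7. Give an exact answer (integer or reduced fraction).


By the scaled semicircle moment identity, m_{2k} = σ^{2k} · C_k with k = 8.
C_8 = (1/(k+1)) · C(2k, k) = (1/9) · C(16, 8) = (1/9) · 12870 = 1430.
σ^{2k} = (σ²)^k = (15/7)^8 = 2562890625/5764801.

Therefore m_{16} = σ^{16} · C_8 = (2562890625/5764801) · 1430 = 3664933593750/5764801.


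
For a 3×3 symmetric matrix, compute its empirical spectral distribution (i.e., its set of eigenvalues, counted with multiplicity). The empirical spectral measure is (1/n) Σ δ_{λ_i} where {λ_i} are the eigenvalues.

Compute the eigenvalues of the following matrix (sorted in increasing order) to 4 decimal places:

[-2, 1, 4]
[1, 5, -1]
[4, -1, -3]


Since M is real symmetric, all three eigenvalues are real; they are the roots of det(λI − M) = λ³ − (tr M) λ² + s λ − det M, where s is the sum of the principal 2×2 minors.
tr M = -2 + 5 + (-3) = 0.
s = ((-2)·5 − 1²) + ((-2)·(-3) − 4²) + (5·(-3) − (-1)²) = -11 + (-10) + (-16) = -37.
det M (expand along row 1) = (-2)·(-16) − 1·1 + 4·(-21) = -53.
Characteristic polynomial: λ³ − 37λ + 53 = 0.
Substitute λ = y + (tr M)/3 = y + 0.000000 to remove the quadratic term: y³ + p·y + q = 0 with p = s − (tr M)²/3 = -37.000000 and q = −2(tr M)³/27 + (tr M)·s/3 − det M = 53.000000.
Three real roots ⇒ use the trigonometric (Viète) form: r = 2√(−p/3) = 7.023769, φ = arccos(3q/(p·r)) = arccos(-0.611822) = 2.229158 rad.
y_k = r·cos(φ/3 − 2πk/3) for k = 0, 1, 2 gives y = 5.172350, 1.529052, -6.701402.
λ_k = y_k + 0.000000 gives λ = 5.1724, 1.5291, -6.7014 (check: the sum is 0.0000 = tr M).

Eigenvalues sorted in increasing order: [-6.7014, 1.5291, 5.1724].


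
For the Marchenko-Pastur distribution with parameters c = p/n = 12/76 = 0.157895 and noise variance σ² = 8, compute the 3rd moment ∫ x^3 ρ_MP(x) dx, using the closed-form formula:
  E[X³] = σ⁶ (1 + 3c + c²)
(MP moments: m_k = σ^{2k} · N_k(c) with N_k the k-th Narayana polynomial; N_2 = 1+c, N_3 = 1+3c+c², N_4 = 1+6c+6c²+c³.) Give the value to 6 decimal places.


E[X³] = σ⁶ (1 + 3c + c²) (third MP moment). With σ² = 8 (so σ⁶ = 512) and c = 12/76 = 0.157895: E[X³] = 512 · (1 + 3·0.157895 + (0.157895)²) = 512 · 1.498615.

So E[X^3] = 767.290859.


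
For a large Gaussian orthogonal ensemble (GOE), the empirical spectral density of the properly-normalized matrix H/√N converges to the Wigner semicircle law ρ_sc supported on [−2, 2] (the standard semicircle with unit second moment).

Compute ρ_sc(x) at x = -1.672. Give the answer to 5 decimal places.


ρ_sc(x) = (1/(2π)) √(4 − x²). With x = -1.672:
  4 − x² = 4 − (-1.672)² = 4 − 2.795584 = 1.204416.
  √(4 − x²) = 1.097459.
  1/(2π) = 0.159155.
  ρ_sc(-1.672) = 0.159155 · 1.097459 = 0.174666.

Rounded to 5 decimal places: ρ_sc(-1.672) ≈ 0.17467.


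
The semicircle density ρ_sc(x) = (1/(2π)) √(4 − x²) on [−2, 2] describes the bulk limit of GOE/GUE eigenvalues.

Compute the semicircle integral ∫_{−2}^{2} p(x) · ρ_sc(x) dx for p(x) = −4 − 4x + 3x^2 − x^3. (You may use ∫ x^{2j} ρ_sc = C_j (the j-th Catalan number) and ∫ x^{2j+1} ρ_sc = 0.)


Write p(x) = Σ a_i x^i, split into monomials and integrate each against ρ_sc separately.
Using ∫ x^{2j} ρ_sc = C_j = (1/(j+1)) C(2j, j) (Catalan numbers) and ∫ x^{2j+1} ρ_sc = 0 (odd monomials vanish by symmetry):
  i = 0 (even): a_0 · C_{0} = -4 · 1 = -4
  i = 1 (odd): ∫ x^1 ρ_sc = 0 (vanishes)
  i = 2 (even): a_2 · C_{1} = 3 · 1 = 3
  i = 3 (odd): ∫ x^3 ρ_sc = 0 (vanishes)

Summing the contributions: ∫_{−2}^{2} p(x) ρ_sc(x) dx = (-4) + 3 = -1.


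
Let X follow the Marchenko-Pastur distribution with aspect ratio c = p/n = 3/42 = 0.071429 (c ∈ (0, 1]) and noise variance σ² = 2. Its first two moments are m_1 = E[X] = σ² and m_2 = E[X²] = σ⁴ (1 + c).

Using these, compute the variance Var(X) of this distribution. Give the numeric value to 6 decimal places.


m_1 = E[X] = σ² = 2, so m_1² = 4.
m_2 = E[X²] = σ⁴ (1 + c) = 4 · (1 + 0.071429) = 4 · 1.071429 = 4.285714.
(Note m_2 − m_1² simplifies to c · σ⁴ = 0.071429 · 4.)

Var(X) = m_2 − m_1² = 4.285714 − 4 = 0.285714.


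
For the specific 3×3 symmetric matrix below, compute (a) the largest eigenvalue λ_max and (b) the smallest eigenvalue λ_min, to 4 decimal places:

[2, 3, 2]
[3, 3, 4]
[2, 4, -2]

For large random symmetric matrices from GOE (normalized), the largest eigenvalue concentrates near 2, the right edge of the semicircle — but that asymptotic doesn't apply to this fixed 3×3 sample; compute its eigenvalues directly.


Since M is real symmetric, all three eigenvalues are real; they are the roots of det(λI − M) = λ³ − (tr M) λ² + s λ − det M, where s is the sum of the principal 2×2 minors.
tr M = 2 + 3 + (-2) = 3.
s = (2·3 − 3²) + (2·(-2) − 2²) + (3·(-2) − 4²) = -3 + (-8) + (-22) = -33.
det M (expand along row 1) = 2·(-22) − 3·(-14) + 2·6 = 10.
Characteristic polynomial: λ³ − 3λ² − 33λ − 10 = 0.
Substitute λ = y + (tr M)/3 = y + 1.000000 to remove the quadratic term: y³ + p·y + q = 0 with p = s − (tr M)²/3 = -36.000000 and q = −2(tr M)³/27 + (tr M)·s/3 − det M = -45.000000.
Three real roots ⇒ use the trigonometric (Viète) form: r = 2√(−p/3) = 6.928203, φ = arccos(3q/(p·r)) = arccos(0.541266) = 0.998854 rad.
y_k = r·cos(φ/3 − 2πk/3) for k = 0, 1, 2 gives y = 6.547719, -1.312856, -5.234863.
λ_k = y_k + 1.000000 gives λ = 7.5477, -0.3129, -4.2349 (check: the sum is 3.0000 = tr M).

Hence λ_max = 7.5477 and λ_min = -4.2349.


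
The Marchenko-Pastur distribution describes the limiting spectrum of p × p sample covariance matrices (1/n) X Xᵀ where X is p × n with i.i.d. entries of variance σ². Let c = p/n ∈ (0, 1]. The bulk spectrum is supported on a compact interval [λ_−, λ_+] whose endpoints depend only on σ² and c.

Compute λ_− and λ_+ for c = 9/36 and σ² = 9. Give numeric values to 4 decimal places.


c = 9/36 = 0.250000; √c = 0.500000.
λ_− = σ² (1 − √c)² = 9 · (1 − 0.500000)² = 9 · (0.500000)² = 2.250000.
λ_+ = σ² (1 + √c)² = 9 · (1 + 0.500000)² = 9 · (1.500000)² = 20.250000.

Rounded to 4 decimal places: λ_− ≈ 2.2500, λ_+ ≈ 20.2500.


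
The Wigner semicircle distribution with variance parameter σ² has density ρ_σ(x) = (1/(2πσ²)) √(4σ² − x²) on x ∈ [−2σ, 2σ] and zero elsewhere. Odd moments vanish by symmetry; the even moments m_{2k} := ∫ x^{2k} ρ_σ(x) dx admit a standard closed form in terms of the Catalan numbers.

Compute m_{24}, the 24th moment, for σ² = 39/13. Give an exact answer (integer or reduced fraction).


By the scaled semicircle moment identity, m_{2k} = σ^{2k} · C_k with k = 12.
C_12 = (1/(k+1)) · C(2k, k) = (1/13) · C(24, 12) = (1/13) · 2704156 = 208012.
σ^{2k} = (σ²)^k = (39/13)^12 = 531441.

Therefore m_{24} = σ^{24} · C_12 = 531441 · 208012 = 110546105292.


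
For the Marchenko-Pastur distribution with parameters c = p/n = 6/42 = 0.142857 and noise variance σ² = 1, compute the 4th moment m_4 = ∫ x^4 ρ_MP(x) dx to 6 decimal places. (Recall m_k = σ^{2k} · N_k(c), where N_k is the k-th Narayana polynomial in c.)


E[X⁴] = σ⁸ (1 + 6c + 6c² + c³) (fourth MP moment). With σ² = 1 (so σ⁸ = 1) and c = 6/42 = 0.142857: E[X⁴] = 1 · (1 + 6·0.142857 + 6·(0.142857)² + (0.142857)³) = 1 · 1.982507.

So E[X^4] = 1.982507.


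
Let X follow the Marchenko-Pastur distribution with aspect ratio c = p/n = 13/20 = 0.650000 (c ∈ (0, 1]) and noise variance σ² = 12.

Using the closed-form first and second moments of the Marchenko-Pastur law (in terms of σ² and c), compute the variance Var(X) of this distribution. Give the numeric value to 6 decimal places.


Recall the MP moments m_1 = E[X] = σ² and m_2 = E[X²] = σ⁴ (1 + c).
m_1 = E[X] = σ² = 12, so m_1² = 144.
m_2 = E[X²] = σ⁴ (1 + c) = 144 · (1 + 0.650000) = 144 · 1.650000 = 237.600000.
(Note m_2 − m_1² simplifies to c · σ⁴ = 0.650000 · 144.)

Var(X) = m_2 − m_1² = 237.600000 − 144 = 93.600000.


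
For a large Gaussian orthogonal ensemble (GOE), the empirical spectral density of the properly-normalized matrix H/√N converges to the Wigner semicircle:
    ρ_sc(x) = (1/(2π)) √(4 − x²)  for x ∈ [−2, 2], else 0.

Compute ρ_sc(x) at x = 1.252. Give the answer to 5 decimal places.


ρ_sc(x) = (1/(2π)) √(4 − x²). With x = 1.252:
  4 − x² = 4 − (1.252)² = 4 − 1.567504 = 2.432496.
  √(4 − x²) = 1.559646.
  1/(2π) = 0.159155.
  ρ_sc(1.252) = 0.159155 · 1.559646 = 0.248225.

Rounded to 5 decimal places: ρ_sc(1.252) ≈ 0.24823.


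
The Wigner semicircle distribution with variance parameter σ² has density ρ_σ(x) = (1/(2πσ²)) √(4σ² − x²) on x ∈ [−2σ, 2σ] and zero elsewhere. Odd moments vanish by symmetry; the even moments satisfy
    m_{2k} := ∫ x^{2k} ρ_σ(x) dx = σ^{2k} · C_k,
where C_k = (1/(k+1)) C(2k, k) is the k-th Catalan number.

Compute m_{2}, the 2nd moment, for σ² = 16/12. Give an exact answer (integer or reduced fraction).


By the scaled semicircle moment identity, m_{2k} = σ^{2k} · C_k with k = 1.
C_1 = (1/(k+1)) · C(2k, k) = (1/2) · C(2, 1) = (1/2) · 2 = 1.
σ^{2k} = (σ²)^k = (16/12)^1 = 4/3.

Therefore m_{2} = σ^{2} · C_1 = (4/3) · 1 = 4/3.


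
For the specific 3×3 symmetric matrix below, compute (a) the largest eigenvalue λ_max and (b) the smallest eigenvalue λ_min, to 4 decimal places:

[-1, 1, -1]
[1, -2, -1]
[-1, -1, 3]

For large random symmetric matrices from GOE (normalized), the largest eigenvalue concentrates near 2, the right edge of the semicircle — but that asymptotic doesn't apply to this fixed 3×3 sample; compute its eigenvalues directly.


Since M is real symmetric, all three eigenvalues are real; they are the roots of det(λI − M) = λ³ − (tr M) λ² + s λ − det M, where s is the sum of the principal 2×2 minors.
tr M = -1 + (-2) + 3 = 0.
s = ((-1)·(-2) − 1²) + ((-1)·3 − (-1)²) + ((-2)·3 − (-1)²) = 1 + (-4) + (-7) = -10.
det M (expand along row 1) = (-1)·(-7) − 1·2 + (-1)·(-3) = 8.
Characteristic polynomial: λ³ − 10λ − 8 = 0.
Substitute λ = y + (tr M)/3 = y + 0.000000 to remove the quadratic term: y³ + p·y + q = 0 with p = s − (tr M)²/3 = -10.000000 and q = −2(tr M)³/27 + (tr M)·s/3 − det M = -8.000000.
Three real roots ⇒ use the trigonometric (Viète) form: r = 2√(−p/3) = 3.651484, φ = arccos(3q/(p·r)) = arccos(0.657267) = 0.853610 rad.
y_k = r·cos(φ/3 − 2πk/3) for k = 0, 1, 2 gives y = 3.504664, -0.864641, -2.640023.
λ_k = y_k + 0.000000 gives λ = 3.5047, -0.8646, -2.6400 (check: the sum is 0.0000 = tr M).

Hence λ_max = 3.5047 and λ_min = -2.6400.


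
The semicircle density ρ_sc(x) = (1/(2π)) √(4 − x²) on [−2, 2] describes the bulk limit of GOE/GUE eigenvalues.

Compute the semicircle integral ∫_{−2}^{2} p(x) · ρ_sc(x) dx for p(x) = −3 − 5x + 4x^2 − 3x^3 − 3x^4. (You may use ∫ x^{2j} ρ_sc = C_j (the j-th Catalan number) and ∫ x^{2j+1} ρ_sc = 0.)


Write p(x) = Σ a_i x^i, split into monomials and integrate each against ρ_sc separately.
Using ∫ x^{2j} ρ_sc = C_j = (1/(j+1)) C(2j, j) (Catalan numbers) and ∫ x^{2j+1} ρ_sc = 0 (odd monomials vanish by symmetry):
  i = 0 (even): a_0 · C_{0} = -3 · 1 = -3
  i = 1 (odd): ∫ x^1 ρ_sc = 0 (vanishes)
  i = 2 (even): a_2 · C_{1} = 4 · 1 = 4
  i = 3 (odd): ∫ x^3 ρ_sc = 0 (vanishes)
  i = 4 (even): a_4 · C_{2} = -3 · 2 = -6

Summing the contributions: ∫_{−2}^{2} p(x) ρ_sc(x) dx = (-3) + 4 + (-6) = -5.


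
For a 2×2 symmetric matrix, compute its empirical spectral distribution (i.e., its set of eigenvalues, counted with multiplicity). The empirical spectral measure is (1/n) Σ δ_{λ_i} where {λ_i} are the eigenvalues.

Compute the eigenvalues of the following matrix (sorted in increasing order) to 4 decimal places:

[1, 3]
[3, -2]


Since M is real symmetric, both eigenvalues are real; they are the roots of det(λI − M) = λ² − (tr M) λ + det M.
tr M = 1 + (-2) = -1.
det M = 1·(-2) − 3² = -2 − 9 = -11.
Characteristic polynomial: λ² + λ − 11 = 0.
Discriminant Δ = (tr M)² − 4·det M = 1 − (-44) = 45; √Δ = 6.708204.
λ = (tr M ± √Δ)/2 = (-1 ± 6.708204)/2, giving (tr M − √Δ)/2 = -3.8541 and (tr M + √Δ)/2 = 2.8541.

Eigenvalues sorted in increasing order: [-3.8541, 2.8541].


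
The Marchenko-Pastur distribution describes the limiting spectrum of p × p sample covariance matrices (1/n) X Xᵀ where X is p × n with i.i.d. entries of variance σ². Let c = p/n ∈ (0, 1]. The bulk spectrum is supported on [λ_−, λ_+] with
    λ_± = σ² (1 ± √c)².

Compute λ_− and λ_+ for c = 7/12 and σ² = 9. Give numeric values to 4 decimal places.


c = 7/12 = 0.583333; √c = 0.763763.
λ_− = σ² (1 − √c)² = 9 · (1 − 0.763763)² = 9 · (0.236237)² = 0.502273.
λ_+ = σ² (1 + √c)² = 9 · (1 + 0.763763)² = 9 · (1.763763)² = 27.997727.

Rounded to 4 decimal places: λ_− ≈ 0.5023, λ_+ ≈ 27.9977.


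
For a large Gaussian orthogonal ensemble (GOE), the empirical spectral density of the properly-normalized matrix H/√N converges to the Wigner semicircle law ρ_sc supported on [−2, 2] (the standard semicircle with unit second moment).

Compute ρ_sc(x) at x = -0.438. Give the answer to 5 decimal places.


ρ_sc(x) = (1/(2π)) √(4 − x²). With x = -0.438:
  4 − x² = 4 − (-0.438)² = 4 − 0.191844 = 3.808156.
  √(4 − x²) = 1.951450.
  1/(2π) = 0.159155.
  ρ_sc(-0.438) = 0.159155 · 1.951450 = 0.310583.

Rounded to 5 decimal places: ρ_sc(-0.438) ≈ 0.31058.


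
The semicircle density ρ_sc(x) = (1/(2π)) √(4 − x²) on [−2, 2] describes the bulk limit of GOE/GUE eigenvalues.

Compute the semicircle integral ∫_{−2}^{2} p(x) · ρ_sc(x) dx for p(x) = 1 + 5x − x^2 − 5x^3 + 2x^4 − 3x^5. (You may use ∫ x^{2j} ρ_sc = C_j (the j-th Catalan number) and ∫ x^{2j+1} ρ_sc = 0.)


Write p(x) = Σ a_i x^i, split into monomials and integrate each against ρ_sc separately.
Using ∫ x^{2j} ρ_sc = C_j = (1/(j+1)) C(2j, j) (Catalan numbers) and ∫ x^{2j+1} ρ_sc = 0 (odd monomials vanish by symmetry):
  i = 0 (even): a_0 · C_{0} = 1 · 1 = 1
  i = 1 (odd): ∫ x^1 ρ_sc = 0 (vanishes)
  i = 2 (even): a_2 · C_{1} = -1 · 1 = -1
  i = 3 (odd): ∫ x^3 ρ_sc = 0 (vanishes)
  i = 4 (even): a_4 · C_{2} = 2 · 2 = 4
  i = 5 (odd): ∫ x^5 ρ_sc = 0 (vanishes)

Summing the contributions: ∫_{−2}^{2} p(x) ρ_sc(x) dx = 1 + (-1) + 4 = 4.


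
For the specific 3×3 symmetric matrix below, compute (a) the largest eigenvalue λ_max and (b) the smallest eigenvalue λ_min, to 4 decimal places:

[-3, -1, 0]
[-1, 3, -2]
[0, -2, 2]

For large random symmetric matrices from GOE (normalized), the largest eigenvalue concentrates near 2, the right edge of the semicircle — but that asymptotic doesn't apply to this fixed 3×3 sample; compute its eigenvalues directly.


Since M is real symmetric, all three eigenvalues are real; they are the roots of det(λI − M) = λ³ − (tr M) λ² + s λ − det M, where s is the sum of the principal 2×2 minors.
tr M = -3 + 3 + 2 = 2.
s = ((-3)·3 − (-1)²) + ((-3)·2 − 0²) + (3·2 − (-2)²) = -10 + (-6) + 2 = -14.
det M (expand along row 1) = (-3)·2 − (-1)·(-2) + 0·2 = -8.
Characteristic polynomial: λ³ − 2λ² − 14λ + 8 = 0.
Substitute λ = y + (tr M)/3 = y + 0.666667 to remove the quadratic term: y³ + p·y + q = 0 with p = s − (tr M)²/3 = -15.333333 and q = −2(tr M)³/27 + (tr M)·s/3 − det M = -1.925926.
Three real roots ⇒ use the trigonometric (Viète) form: r = 2√(−p/3) = 4.521553, φ = arccos(3q/(p·r)) = arccos(0.083337) = 1.487363 rad.
y_k = r·cos(φ/3 − 2πk/3) for k = 0, 1, 2 gives y = 3.977133, -0.125733, -3.851399.
λ_k = y_k + 0.666667 gives λ = 4.6438, 0.5409, -3.1847 (check: the sum is 2.0000 = tr M).

Hence λ_max = 4.6438 and λ_min = -3.1847.


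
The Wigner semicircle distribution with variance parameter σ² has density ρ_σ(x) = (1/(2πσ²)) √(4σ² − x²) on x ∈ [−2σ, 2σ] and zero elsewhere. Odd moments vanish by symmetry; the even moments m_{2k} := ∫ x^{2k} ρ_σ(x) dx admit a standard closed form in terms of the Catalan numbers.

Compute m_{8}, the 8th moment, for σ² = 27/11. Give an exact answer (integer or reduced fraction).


By the scaled semicircle moment identity, m_{2k} = σ^{2k} · C_k with k = 4.
C_4 = (1/(k+1)) · C(2k, k) = (1/5) · C(8, 4) = (1/5) · 70 = 14.
σ^{2k} = (σ²)^k = (27/11)^4 = 531441/14641.

Therefore m_{8} = σ^{8} · C_4 = (531441/14641) · 14 = 7440174/14641.


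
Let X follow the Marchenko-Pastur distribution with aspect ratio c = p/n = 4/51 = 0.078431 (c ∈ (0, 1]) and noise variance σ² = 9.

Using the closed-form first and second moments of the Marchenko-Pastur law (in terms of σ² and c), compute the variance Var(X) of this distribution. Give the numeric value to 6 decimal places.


Recall the MP moments m_1 = E[X] = σ² and m_2 = E[X²] = σ⁴ (1 + c).
m_1 = E[X] = σ² = 9, so m_1² = 81.
m_2 = E[X²] = σ⁴ (1 + c) = 81 · (1 + 0.078431) = 81 · 1.078431 = 87.352941.
(Note m_2 − m_1² simplifies to c · σ⁴ = 0.078431 · 81.)

Var(X) = m_2 − m_1² = 87.352941 − 81 = 6.352941.


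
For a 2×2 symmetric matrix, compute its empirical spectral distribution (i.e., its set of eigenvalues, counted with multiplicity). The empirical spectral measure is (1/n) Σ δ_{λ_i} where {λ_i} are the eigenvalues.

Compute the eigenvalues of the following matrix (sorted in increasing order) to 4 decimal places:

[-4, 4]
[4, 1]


Since M is real symmetric, both eigenvalues are real; they are the roots of det(λI − M) = λ² − (tr M) λ + det M.
tr M = -4 + 1 = -3.
det M = (-4)·1 − 4² = -4 − 16 = -20.
Characteristic polynomial: λ² + 3λ − 20 = 0.
Discriminant Δ = (tr M)² − 4·det M = 9 − (-80) = 89; √Δ = 9.433981.
λ = (tr M ± √Δ)/2 = (-3 ± 9.433981)/2, giving (tr M − √Δ)/2 = -6.2170 and (tr M + √Δ)/2 = 3.2170.

Eigenvalues sorted in increasing order: [-6.2170, 3.2170].


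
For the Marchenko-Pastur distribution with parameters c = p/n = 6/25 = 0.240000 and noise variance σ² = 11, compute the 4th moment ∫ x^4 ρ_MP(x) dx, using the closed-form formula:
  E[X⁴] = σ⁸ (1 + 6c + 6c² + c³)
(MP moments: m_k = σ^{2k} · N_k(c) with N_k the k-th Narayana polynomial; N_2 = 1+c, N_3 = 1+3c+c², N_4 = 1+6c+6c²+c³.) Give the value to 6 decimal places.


E[X⁴] = σ⁸ (1 + 6c + 6c² + c³) (fourth MP moment). With σ² = 11 (so σ⁸ = 14641) and c = 6/25 = 0.240000: E[X⁴] = 14641 · (1 + 6·0.240000 + 6·(0.240000)² + (0.240000)³) = 14641 · 2.799424.

So E[X^4] = 40986.366784.


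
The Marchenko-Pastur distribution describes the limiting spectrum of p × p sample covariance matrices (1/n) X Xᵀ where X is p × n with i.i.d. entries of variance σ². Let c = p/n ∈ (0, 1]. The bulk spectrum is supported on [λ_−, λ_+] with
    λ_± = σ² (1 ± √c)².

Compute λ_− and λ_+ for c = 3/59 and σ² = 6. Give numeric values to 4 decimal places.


c = 3/59 = 0.050847; √c = 0.225494.
λ_− = σ² (1 − √c)² = 6 · (1 − 0.225494)² = 6 · (0.774506)² = 3.599159.
λ_+ = σ² (1 + √c)² = 6 · (1 + 0.225494)² = 6 · (1.225494)² = 9.011010.

Rounded to 4 decimal places: λ_− ≈ 3.5992, λ_+ ≈ 9.0110.


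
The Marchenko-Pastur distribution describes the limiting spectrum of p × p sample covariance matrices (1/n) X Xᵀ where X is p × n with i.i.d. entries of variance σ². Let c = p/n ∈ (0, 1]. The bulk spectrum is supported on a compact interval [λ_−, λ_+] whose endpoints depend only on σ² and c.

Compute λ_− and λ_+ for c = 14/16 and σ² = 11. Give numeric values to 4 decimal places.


c = 14/16 = 0.875000; √c = 0.935414.
λ_− = σ² (1 − √c)² = 11 · (1 − 0.935414)² = 11 · (0.064586)² = 0.045884.
λ_+ = σ² (1 + √c)² = 11 · (1 + 0.935414)² = 11 · (1.935414)² = 41.204116.

Rounded to 4 decimal places: λ_− ≈ 0.0459, λ_+ ≈ 41.2041.


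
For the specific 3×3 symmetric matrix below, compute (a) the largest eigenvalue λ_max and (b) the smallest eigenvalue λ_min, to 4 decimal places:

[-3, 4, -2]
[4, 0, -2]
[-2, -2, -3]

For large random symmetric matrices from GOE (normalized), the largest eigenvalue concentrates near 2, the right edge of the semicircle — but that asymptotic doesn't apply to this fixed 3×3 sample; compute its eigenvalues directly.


Since M is real symmetric, all three eigenvalues are real; they are the roots of det(λI − M) = λ³ − (tr M) λ² + s λ − det M, where s is the sum of the principal 2×2 minors.
tr M = -3 + 0 + (-3) = -6.
s = ((-3)·0 − 4²) + ((-3)·(-3) − (-2)²) + (0·(-3) − (-2)²) = -16 + 5 + (-4) = -15.
det M (expand along row 1) = (-3)·(-4) − 4·(-16) + (-2)·(-8) = 92.
Characteristic polynomial: λ³ + 6λ² − 15λ − 92 = 0.
Substitute λ = y + (tr M)/3 = y − 2.000000 to remove the quadratic term: y³ + p·y + q = 0 with p = s − (tr M)²/3 = -27.000000 and q = −2(tr M)³/27 + (tr M)·s/3 − det M = -46.000000.
Three real roots ⇒ use the trigonometric (Viète) form: r = 2√(−p/3) = 6.000000, φ = arccos(3q/(p·r)) = arccos(0.851852) = 0.551286 rad.
y_k = r·cos(φ/3 − 2πk/3) for k = 0, 1, 2 gives y = 5.898979, -2.000000, -3.898979.
λ_k = y_k − 2.000000 gives λ = 3.8990, -4.0000, -5.8990 (check: the sum is -6.0000 = tr M).

Hence λ_max = 3.8990 and λ_min = -5.8990.


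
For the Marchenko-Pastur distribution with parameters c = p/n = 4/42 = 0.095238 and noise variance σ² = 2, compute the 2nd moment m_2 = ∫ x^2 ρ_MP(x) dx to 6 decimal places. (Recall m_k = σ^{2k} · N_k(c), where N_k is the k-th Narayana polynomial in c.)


E[X²] = σ⁴ (1 + c) (second MP moment). With σ² = 2 (so σ⁴ = 4) and c = 4/42 = 0.095238: E[X²] = 4 · (1 + 0.095238) = 4 · 1.095238.

So E[X^2] = 4.380952.


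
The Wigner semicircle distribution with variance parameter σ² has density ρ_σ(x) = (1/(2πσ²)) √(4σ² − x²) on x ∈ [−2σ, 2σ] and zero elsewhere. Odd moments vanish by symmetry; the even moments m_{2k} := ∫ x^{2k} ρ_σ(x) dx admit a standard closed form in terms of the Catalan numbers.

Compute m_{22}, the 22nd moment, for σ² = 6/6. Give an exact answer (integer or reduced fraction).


By the scaled semicircle moment identity, m_{2k} = σ^{2k} · C_k with k = 11.
C_11 = (1/(k+1)) · C(2k, k) = (1/12) · C(22, 11) = (1/12) · 705432 = 58786.
σ^{2k} = (σ²)^k = (6/6)^11 = 1.

Therefore m_{22} = σ^{22} · C_11 = 1 · 58786 = 58786.


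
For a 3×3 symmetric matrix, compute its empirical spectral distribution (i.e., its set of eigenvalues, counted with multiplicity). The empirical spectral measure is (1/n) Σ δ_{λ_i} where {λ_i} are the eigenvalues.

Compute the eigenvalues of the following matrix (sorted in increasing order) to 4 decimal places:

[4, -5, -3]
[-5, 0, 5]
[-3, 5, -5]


Since M is real symmetric, all three eigenvalues are real; they are the roots of det(λI − M) = λ³ − (tr M) λ² + s λ − det M, where s is the sum of the principal 2×2 minors.
tr M = 4 + 0 + (-5) = -1.
s = (4·0 − (-5)²) + (4·(-5) − (-3)²) + (0·(-5) − 5²) = -25 + (-29) + (-25) = -79.
det M (expand along row 1) = 4·(-25) − (-5)·40 + (-3)·(-25) = 175.
Characteristic polynomial: λ³ + λ² − 79λ − 175 = 0.
Substitute λ = y + (tr M)/3 = y − 0.333333 to remove the quadratic term: y³ + p·y + q = 0 with p = s − (tr M)²/3 = -79.333333 and q = −2(tr M)³/27 + (tr M)·s/3 − det M = -148.592593.
Three real roots ⇒ use the trigonometric (Viète) form: r = 2√(−p/3) = 10.284832, φ = arccos(3q/(p·r)) = arccos(0.546343) = 0.992804 rad.
y_k = r·cos(φ/3 − 2πk/3) for k = 0, 1, 2 gives y = 9.726767, -1.969281, -7.757487.
λ_k = y_k − 0.333333 gives λ = 9.3934, -2.3026, -8.0908 (check: the sum is -1.0000 = tr M).

Eigenvalues sorted in increasing order: [-8.0908, -2.3026, 9.3934].


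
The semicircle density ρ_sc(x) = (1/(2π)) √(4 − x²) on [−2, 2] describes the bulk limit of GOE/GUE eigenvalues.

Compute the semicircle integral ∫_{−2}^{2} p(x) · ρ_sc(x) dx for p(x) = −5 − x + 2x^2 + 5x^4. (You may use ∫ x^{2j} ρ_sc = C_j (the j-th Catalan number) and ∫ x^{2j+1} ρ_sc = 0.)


Write p(x) = Σ a_i x^i, split into monomials and integrate each against ρ_sc separately.
Using ∫ x^{2j} ρ_sc = C_j = (1/(j+1)) C(2j, j) (Catalan numbers) and ∫ x^{2j+1} ρ_sc = 0 (odd monomials vanish by symmetry):
  i = 0 (even): a_0 · C_{0} = -5 · 1 = -5
  i = 1 (odd): ∫ x^1 ρ_sc = 0 (vanishes)
  i = 2 (even): a_2 · C_{1} = 2 · 1 = 2
  i = 4 (even): a_4 · C_{2} = 5 · 2 = 10

Summing the contributions: ∫_{−2}^{2} p(x) ρ_sc(x) dx = (-5) + 2 + 10 = 7.


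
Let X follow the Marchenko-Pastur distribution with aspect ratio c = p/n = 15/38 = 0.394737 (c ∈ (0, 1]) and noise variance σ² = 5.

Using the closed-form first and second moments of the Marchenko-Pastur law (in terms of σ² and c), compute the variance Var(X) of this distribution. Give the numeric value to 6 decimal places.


Recall the MP moments m_1 = E[X] = σ² and m_2 = E[X²] = σ⁴ (1 + c).
m_1 = E[X] = σ² = 5, so m_1² = 25.
m_2 = E[X²] = σ⁴ (1 + c) = 25 · (1 + 0.394737) = 25 · 1.394737 = 34.868421.
(Note m_2 − m_1² simplifies to c · σ⁴ = 0.394737 · 25.)

Var(X) = m_2 − m_1² = 34.868421 − 25 = 9.868421.


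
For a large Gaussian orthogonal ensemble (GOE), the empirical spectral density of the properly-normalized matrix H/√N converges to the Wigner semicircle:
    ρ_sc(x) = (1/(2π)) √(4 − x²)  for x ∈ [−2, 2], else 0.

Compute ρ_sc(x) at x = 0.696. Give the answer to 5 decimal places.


ρ_sc(x) = (1/(2π)) √(4 − x²). With x = 0.696:
  4 − x² = 4 − (0.696)² = 4 − 0.484416 = 3.515584.
  √(4 − x²) = 1.874989.
  1/(2π) = 0.159155.
  ρ_sc(0.696) = 0.159155 · 1.874989 = 0.298414.

Rounded to 5 decimal places: ρ_sc(0.696) ≈ 0.29841.


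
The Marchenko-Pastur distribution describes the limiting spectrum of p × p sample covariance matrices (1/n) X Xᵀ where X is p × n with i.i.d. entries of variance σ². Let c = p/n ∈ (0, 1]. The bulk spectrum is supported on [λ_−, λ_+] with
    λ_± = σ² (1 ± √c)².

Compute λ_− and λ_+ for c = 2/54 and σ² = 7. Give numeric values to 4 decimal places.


c = 2/54 = 0.037037; √c = 0.192450.
λ_− = σ² (1 − √c)² = 7 · (1 − 0.192450)² = 7 · (0.807550)² = 4.564958.
λ_+ = σ² (1 + √c)² = 7 · (1 + 0.192450)² = 7 · (1.192450)² = 9.953561.

Rounded to 4 decimal places: λ_− ≈ 4.5650, λ_+ ≈ 9.9536.


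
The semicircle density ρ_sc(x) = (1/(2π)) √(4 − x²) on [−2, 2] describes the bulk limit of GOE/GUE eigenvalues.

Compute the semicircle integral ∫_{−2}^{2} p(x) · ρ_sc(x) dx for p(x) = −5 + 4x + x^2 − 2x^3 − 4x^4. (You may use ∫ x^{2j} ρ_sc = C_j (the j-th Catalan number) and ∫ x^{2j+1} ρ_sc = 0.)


Write p(x) = Σ a_i x^i, split into monomials and integrate each against ρ_sc separately.
Using ∫ x^{2j} ρ_sc = C_j = (1/(j+1)) C(2j, j) (Catalan numbers) and ∫ x^{2j+1} ρ_sc = 0 (odd monomials vanish by symmetry):
  i = 0 (even): a_0 · C_{0} = -5 · 1 = -5
  i = 1 (odd): ∫ x^1 ρ_sc = 0 (vanishes)
  i = 2 (even): a_2 · C_{1} = 1 · 1 = 1
  i = 3 (odd): ∫ x^3 ρ_sc = 0 (vanishes)
  i = 4 (even): a_4 · C_{2} = -4 · 2 = -8

Summing the contributions: ∫_{−2}^{2} p(x) ρ_sc(x) dx = (-5) + 1 + (-8) = -12.


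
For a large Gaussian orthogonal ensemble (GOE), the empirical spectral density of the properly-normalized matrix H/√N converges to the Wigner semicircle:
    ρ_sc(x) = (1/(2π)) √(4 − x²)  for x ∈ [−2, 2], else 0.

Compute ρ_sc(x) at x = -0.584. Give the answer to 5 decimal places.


ρ_sc(x) = (1/(2π)) √(4 − x²). With x = -0.584:
  4 − x² = 4 − (-0.584)² = 4 − 0.341056 = 3.658944.
  √(4 − x²) = 1.912837.
  1/(2π) = 0.159155.
  ρ_sc(-0.584) = 0.159155 · 1.912837 = 0.304437.

Rounded to 5 decimal places: ρ_sc(-0.584) ≈ 0.30444.


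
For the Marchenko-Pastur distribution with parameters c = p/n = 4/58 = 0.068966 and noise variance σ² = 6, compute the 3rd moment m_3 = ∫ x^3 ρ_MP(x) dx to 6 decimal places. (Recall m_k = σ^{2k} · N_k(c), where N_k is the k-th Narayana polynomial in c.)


E[X³] = σ⁶ (1 + 3c + c²) (third MP moment). With σ² = 6 (so σ⁶ = 216) and c = 4/58 = 0.068966: E[X³] = 216 · (1 + 3·0.068966 + (0.068966)²) = 216 · 1.211653.

So E[X^3] = 261.717004.


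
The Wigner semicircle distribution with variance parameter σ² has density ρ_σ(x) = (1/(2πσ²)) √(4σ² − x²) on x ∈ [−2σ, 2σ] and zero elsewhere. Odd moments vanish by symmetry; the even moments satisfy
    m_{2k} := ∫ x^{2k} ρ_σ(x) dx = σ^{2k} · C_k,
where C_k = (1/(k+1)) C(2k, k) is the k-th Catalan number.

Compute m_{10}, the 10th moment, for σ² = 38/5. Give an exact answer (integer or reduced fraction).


By the scaled semicircle moment identity, m_{2k} = σ^{2k} · C_k with k = 5.
C_5 = (1/(k+1)) · C(2k, k) = (1/6) · C(10, 5) = (1/6) · 252 = 42.
σ^{2k} = (σ²)^k = (38/5)^5 = 79235168/3125.

Therefore m_{10} = σ^{10} · C_5 = (79235168/3125) · 42 = 3327877056/3125.


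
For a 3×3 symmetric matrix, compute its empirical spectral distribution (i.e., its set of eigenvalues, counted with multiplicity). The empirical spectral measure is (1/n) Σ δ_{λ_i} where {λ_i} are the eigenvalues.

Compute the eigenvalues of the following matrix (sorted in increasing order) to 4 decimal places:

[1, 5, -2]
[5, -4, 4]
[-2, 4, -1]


Since M is real symmetric, all three eigenvalues are real; they are the roots of det(λI − M) = λ³ − (tr M) λ² + s λ − det M, where s is the sum of the principal 2×2 minors.
tr M = 1 + (-4) + (-1) = -4.
s = (1·(-4) − 5²) + (1·(-1) − (-2)²) + ((-4)·(-1) − 4²) = -29 + (-5) + (-12) = -46.
det M (expand along row 1) = 1·(-12) − 5·3 + (-2)·12 = -51.
Characteristic polynomial: λ³ + 4λ² − 46λ + 51 = 0.
Substitute λ = y + (tr M)/3 = y − 1.333333 to remove the quadratic term: y³ + p·y + q = 0 with p = s − (tr M)²/3 = -51.333333 and q = −2(tr M)³/27 + (tr M)·s/3 − det M = 117.074074.
Three real roots ⇒ use the trigonometric (Viète) form: r = 2√(−p/3) = 8.273116, φ = arccos(3q/(p·r)) = arccos(-0.827015) = 2.544574 rad.
y_k = r·cos(φ/3 − 2πk/3) for k = 0, 1, 2 gives y = 5.471351, 2.638483, -8.109833.
λ_k = y_k − 1.333333 gives λ = 4.1380, 1.3051, -9.4432 (check: the sum is -4.0000 = tr M).

Eigenvalues sorted in increasing order: [-9.4432, 1.3051, 4.1380].


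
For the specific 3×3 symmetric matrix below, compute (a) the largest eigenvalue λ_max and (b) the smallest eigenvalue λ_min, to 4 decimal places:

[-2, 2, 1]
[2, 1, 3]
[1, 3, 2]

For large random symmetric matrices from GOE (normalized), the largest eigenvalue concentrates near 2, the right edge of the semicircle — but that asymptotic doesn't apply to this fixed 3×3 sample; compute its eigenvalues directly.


Since M is real symmetric, all three eigenvalues are real; they are the roots of det(λI − M) = λ³ − (tr M) λ² + s λ − det M, where s is the sum of the principal 2×2 minors.
tr M = -2 + 1 + 2 = 1.
s = ((-2)·1 − 2²) + ((-2)·2 − 1²) + (1·2 − 3²) = -6 + (-5) + (-7) = -18.
det M (expand along row 1) = (-2)·(-7) − 2·1 + 1·5 = 17.
Characteristic polynomial: λ³ − λ² − 18λ − 17 = 0.
Substitute λ = y + (tr M)/3 = y + 0.333333 to remove the quadratic term: y³ + p·y + q = 0 with p = s − (tr M)²/3 = -18.333333 and q = −2(tr M)³/27 + (tr M)·s/3 − det M = -23.074074.
Three real roots ⇒ use the trigonometric (Viète) form: r = 2√(−p/3) = 4.944132, φ = arccos(3q/(p·r)) = arccos(0.763685) = 0.701795 rad.
y_k = r·cos(φ/3 − 2πk/3) for k = 0, 1, 2 gives y = 4.809467, -1.412208, -3.397258.
λ_k = y_k + 0.333333 gives λ = 5.1428, -1.0789, -3.0639 (check: the sum is 1.0000 = tr M).

Hence λ_max = 5.1428 and λ_min = -3.0639.


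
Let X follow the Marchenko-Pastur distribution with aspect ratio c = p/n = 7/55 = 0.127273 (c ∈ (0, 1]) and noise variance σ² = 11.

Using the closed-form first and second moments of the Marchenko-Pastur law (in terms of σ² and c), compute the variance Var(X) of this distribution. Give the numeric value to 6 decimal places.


Recall the MP moments m_1 = E[X] = σ² and m_2 = E[X²] = σ⁴ (1 + c).
m_1 = E[X] = σ² = 11, so m_1² = 121.
m_2 = E[X²] = σ⁴ (1 + c) = 121 · (1 + 0.127273) = 121 · 1.127273 = 136.400000.
(Note m_2 − m_1² simplifies to c · σ⁴ = 0.127273 · 121.)

Var(X) = m_2 − m_1² = 136.400000 − 121 = 15.400000.


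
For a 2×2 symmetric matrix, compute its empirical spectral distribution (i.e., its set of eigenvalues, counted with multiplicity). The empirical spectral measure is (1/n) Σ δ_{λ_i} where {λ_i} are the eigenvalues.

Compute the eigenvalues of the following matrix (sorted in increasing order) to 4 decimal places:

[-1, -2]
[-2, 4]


Since M is real symmetric, both eigenvalues are real; they are the roots of det(λI − M) = λ² − (tr M) λ + det M.
tr M = -1 + 4 = 3.
det M = (-1)·4 − (-2)² = -4 − 4 = -8.
Characteristic polynomial: λ² − 3λ − 8 = 0.
Discriminant Δ = (tr M)² − 4·det M = 9 − (-32) = 41; √Δ = 6.403124.
λ = (tr M ± √Δ)/2 = (3 ± 6.403124)/2, giving (tr M − √Δ)/2 = -1.7016 and (tr M + √Δ)/2 = 4.7016.

Eigenvalues sorted in increasing order: [-1.7016, 4.7016].


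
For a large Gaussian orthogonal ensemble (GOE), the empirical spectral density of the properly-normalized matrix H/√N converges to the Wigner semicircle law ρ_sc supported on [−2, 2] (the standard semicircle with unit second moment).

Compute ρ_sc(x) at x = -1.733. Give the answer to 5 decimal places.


ρ_sc(x) = (1/(2π)) √(4 − x²). With x = -1.733:
  4 − x² = 4 − (-1.733)² = 4 − 3.003289 = 0.996711.
  √(4 − x²) = 0.998354.
  1/(2π) = 0.159155.
  ρ_sc(-1.733) = 0.159155 · 0.998354 = 0.158893.

Rounded to 5 decimal places: ρ_sc(-1.733) ≈ 0.15889.


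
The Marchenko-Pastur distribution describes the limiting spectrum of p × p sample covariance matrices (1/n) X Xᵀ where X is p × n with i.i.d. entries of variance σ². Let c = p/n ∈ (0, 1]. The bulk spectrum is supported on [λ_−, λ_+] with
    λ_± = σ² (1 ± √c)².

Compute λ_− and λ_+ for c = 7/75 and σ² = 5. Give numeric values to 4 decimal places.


c = 7/75 = 0.093333; √c = 0.305505.
λ_− = σ² (1 − √c)² = 5 · (1 − 0.305505)² = 5 · (0.694495)² = 2.411616.
λ_+ = σ² (1 + √c)² = 5 · (1 + 0.305505)² = 5 · (1.305505)² = 8.521717.

Rounded to 4 decimal places: λ_− ≈ 2.4116, λ_+ ≈ 8.5217.


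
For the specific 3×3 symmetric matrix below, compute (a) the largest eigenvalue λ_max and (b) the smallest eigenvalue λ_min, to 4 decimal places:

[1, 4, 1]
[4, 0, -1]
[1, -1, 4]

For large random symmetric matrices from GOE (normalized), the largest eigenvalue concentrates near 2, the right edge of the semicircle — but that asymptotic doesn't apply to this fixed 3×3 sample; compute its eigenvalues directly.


Since M is real symmetric, all three eigenvalues are real; they are the roots of det(λI − M) = λ³ − (tr M) λ² + s λ − det M, where s is the sum of the principal 2×2 minors.
tr M = 1 + 0 + 4 = 5.
s = (1·0 − 4²) + (1·4 − 1²) + (0·4 − (-1)²) = -16 + 3 + (-1) = -14.
det M (expand along row 1) = 1·(-1) − 4·17 + 1·(-4) = -73.
Characteristic polynomial: λ³ − 5λ² − 14λ + 73 = 0.
Substitute λ = y + (tr M)/3 = y + 1.666667 to remove the quadratic term: y³ + p·y + q = 0 with p = s − (tr M)²/3 = -22.333333 and q = −2(tr M)³/27 + (tr M)·s/3 − det M = 40.407407.
Three real roots ⇒ use the trigonometric (Viète) form: r = 2√(−p/3) = 5.456902, φ = arccos(3q/(p·r)) = arccos(-0.994678) = 3.038378 rad.
y_k = r·cos(φ/3 − 2πk/3) for k = 0, 1, 2 gives y = 2.889395, 2.564277, -5.453673.
λ_k = y_k + 1.666667 gives λ = 4.5561, 4.2309, -3.7870 (check: the sum is 5.0000 = tr M).

Hence λ_max = 4.5561 and λ_min = -3.7870.


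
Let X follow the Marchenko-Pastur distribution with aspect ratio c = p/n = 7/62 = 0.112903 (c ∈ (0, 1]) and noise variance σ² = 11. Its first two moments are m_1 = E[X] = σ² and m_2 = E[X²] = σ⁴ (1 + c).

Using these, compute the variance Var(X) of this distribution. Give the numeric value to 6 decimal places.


m_1 = E[X] = σ² = 11, so m_1² = 121.
m_2 = E[X²] = σ⁴ (1 + c) = 121 · (1 + 0.112903) = 121 · 1.112903 = 134.661290.
(Note m_2 − m_1² simplifies to c · σ⁴ = 0.112903 · 121.)

Var(X) = m_2 − m_1² = 134.661290 − 121 = 13.661290.


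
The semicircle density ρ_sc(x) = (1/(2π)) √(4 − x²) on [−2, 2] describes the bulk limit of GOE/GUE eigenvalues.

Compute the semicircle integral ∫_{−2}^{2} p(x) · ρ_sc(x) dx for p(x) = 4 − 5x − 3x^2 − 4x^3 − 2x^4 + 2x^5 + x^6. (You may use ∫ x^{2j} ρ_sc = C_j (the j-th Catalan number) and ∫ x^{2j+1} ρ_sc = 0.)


Write p(x) = Σ a_i x^i, split into monomials and integrate each against ρ_sc separately.
Using ∫ x^{2j} ρ_sc = C_j = (1/(j+1)) C(2j, j) (Catalan numbers) and ∫ x^{2j+1} ρ_sc = 0 (odd monomials vanish by symmetry):
  i = 0 (even): a_0 · C_{0} = 4 · 1 = 4
  i = 1 (odd): ∫ x^1 ρ_sc = 0 (vanishes)
  i = 2 (even): a_2 · C_{1} = -3 · 1 = -3
  i = 3 (odd): ∫ x^3 ρ_sc = 0 (vanishes)
  i = 4 (even): a_4 · C_{2} = -2 · 2 = -4
  i = 5 (odd): ∫ x^5 ρ_sc = 0 (vanishes)
  i = 6 (even): a_6 · C_{3} = 1 · 5 = 5

Summing the contributions: ∫_{−2}^{2} p(x) ρ_sc(x) dx = 4 + (-3) + (-4) + 5 = 2.
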